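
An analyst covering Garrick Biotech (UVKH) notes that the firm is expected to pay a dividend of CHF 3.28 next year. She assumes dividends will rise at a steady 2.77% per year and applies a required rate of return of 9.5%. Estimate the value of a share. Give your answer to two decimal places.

Gordon growth model: P₀ = D₁/(r − g), with D₁ = 3.28 given directly.
P₀ = 3.2800 / (0.095 − 0.0277) = 3.2800 / 0.0673 = 48.7370

CHF 48.74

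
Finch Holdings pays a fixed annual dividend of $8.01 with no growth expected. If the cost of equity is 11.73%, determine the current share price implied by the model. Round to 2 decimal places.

Zero-growth DDM (perpetuity): P₀ = D/r = 8.01 / 0.1173 = 68.2864

$68.29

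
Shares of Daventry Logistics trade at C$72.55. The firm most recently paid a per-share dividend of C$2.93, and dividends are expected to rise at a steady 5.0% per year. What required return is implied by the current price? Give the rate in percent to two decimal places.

Rearranging the constant-growth DDM: r = D₁/P₀ + g.
D₁ = 2.93 × (1 + 0.05) = 3.0765.
r = 3.0765 / 72.55 + 0.05 = 0.04241 + 0.05 = 0.09241

9.24%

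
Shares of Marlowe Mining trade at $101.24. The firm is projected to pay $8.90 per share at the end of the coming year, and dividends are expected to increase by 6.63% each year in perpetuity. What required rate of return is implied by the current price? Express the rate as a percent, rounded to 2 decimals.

Rearranging the constant-growth DDM: r = D₁/P₀ + g.
r = 8.9000 / 101.24 + 0.0663 = 0.08791 + 0.0663 = 0.15421

15.42%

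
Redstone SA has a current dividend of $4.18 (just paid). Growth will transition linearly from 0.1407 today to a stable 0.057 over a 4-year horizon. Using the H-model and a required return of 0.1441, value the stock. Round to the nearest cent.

H-model: P₀ = D₀[(1+g_L) + H(g_S−g_L)]/(r−g_L), with H = 4/2 = 2.
P₀ = 4.18 × [(1+0.057) + 2×(0.1407−0.057)] / (0.1441−0.057)
   = 4.18 × 1.2244 / 0.0871 = 58.7600

$58.76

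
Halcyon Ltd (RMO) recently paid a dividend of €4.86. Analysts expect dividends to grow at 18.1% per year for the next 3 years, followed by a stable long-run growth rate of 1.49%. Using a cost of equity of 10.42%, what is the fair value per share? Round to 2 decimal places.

Two-stage DDM. Project D₁…D_3 at 0.181, terminal growth 0.0149, discount at r = 0.1042.
D_1 = 5.7397
D_2 = 6.7785
D_3 = 8.0055
Terminal value at t=3: TV = D_4/(r−g) = 8.1247/(0.1042−0.0149) = 90.9825
P₀ = 5.7397/(1+0.1042)^1 + 6.7785/(1+0.1042)^2 + 8.0055/(1+0.1042)^3 + 90.9825/(1+0.1042)^3 = 84.2833

€84.28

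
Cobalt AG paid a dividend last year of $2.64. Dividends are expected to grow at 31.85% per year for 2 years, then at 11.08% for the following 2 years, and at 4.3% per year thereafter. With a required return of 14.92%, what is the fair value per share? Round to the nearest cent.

Three-stage DDM. Project D₁…D_4; terminal Gordon value at t=4 with g = 0.043; discount at r = 0.1492.
D_1 = 3.4808
D_2 = 4.5895
D_3 = 5.0980
D_4 = 5.6629
TV_4 = 5.9064/(0.1492−0.043) = 55.6155
P₀ = Σ Dₜ/(1+r)ᵗ + TV_4/(1+r)^4 = 44.9968

$45.00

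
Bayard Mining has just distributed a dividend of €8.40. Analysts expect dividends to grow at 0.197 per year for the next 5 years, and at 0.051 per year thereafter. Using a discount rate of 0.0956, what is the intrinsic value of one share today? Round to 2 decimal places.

€363.35

Two-stage DDM. Project D₁…D_5 at 0.197, terminal growth 0.051, discount at r = 0.0956.
D_1 = 10.0548
D_2 = 12.0356
D_3 = 14.4066
D_4 = 17.2447
D_5 = 20.6419
Terminal value at t=5: TV = D_6/(r−g) = 21.6947/(0.0956−0.051) = 486.4272
P₀ = 10.0548/(1+0.0956)^1 + 12.0356/(1+0.0956)^2 + 14.4066/(1+0.0956)^3 + 17.2447/(1+0.0956)^4 + 20.6419/(1+0.0956)^5 + 486.4272/(1+0.0956)^5 = 363.3512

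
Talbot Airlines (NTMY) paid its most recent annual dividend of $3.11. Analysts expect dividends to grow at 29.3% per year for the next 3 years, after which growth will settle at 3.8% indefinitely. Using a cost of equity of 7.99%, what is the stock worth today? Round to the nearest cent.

Two-stage DDM. Project D₁…D_3 at 0.293, terminal growth 0.038, discount at r = 0.0799.
D_1 = 4.0212
D_2 = 5.1995
D_3 = 6.7229
Terminal value at t=3: TV = D_4/(r−g) = 6.9784/(0.0799−0.038) = 166.5480
P₀ = 4.0212/(1+0.0799)^1 + 5.1995/(1+0.0799)^2 + 6.7229/(1+0.0799)^3 + 166.5480/(1+0.0799)^3 = 145.7684

$145.77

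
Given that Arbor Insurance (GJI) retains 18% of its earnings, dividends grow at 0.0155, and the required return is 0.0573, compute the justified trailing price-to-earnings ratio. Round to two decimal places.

Payout ratio b = 1 − 0.18 = 0.82.
Justified trailing P/E = b(1+g)/(r−g) = 0.82×(1+0.0155)/(0.0573−0.0155) = 19.9213

19.92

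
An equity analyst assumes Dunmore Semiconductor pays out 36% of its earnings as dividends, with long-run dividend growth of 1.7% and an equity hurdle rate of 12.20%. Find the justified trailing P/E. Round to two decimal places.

Justified trailing P/E = b(1+g)/(r−g) = 0.36×(1+0.017)/(0.122−0.017) = 3.4869

3.49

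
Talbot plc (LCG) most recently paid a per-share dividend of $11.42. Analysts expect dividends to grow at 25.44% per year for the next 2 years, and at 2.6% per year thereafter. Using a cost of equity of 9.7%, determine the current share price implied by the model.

$243.77

Two-stage DDM. Project D₁…D_2 at 0.2544, terminal growth 0.026, discount at r = 0.097.
D_1 = 14.3252
D_2 = 17.9696
Terminal value at t=2: TV = D_3/(r−g) = 18.4368/(0.097−0.026) = 259.6732
P₀ = 14.3252/(1+0.097)^1 + 17.9696/(1+0.097)^2 + 259.6732/(1+0.097)^2 = 243.7722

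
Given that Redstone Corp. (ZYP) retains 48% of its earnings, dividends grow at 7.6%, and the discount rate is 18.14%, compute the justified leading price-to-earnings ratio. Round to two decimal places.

Payout ratio b = 1 − 0.48 = 0.52.
Justified leading P/E = b/(r−g) = 0.52/(0.1814−0.076) = 4.9336

4.93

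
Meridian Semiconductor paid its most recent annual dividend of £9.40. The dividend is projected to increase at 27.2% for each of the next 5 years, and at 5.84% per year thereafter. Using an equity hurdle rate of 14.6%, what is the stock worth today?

Two-stage DDM. Project D₁…D_5 at 0.272, terminal growth 0.0584, discount at r = 0.146.
D_1 = 11.9568
D_2 = 15.2090
D_3 = 19.3459
D_4 = 24.6080
D_5 = 31.3014
Terminal value at t=5: TV = D_6/(r−g) = 33.1294/(0.146−0.0584) = 378.1892
P₀ = 11.9568/(1+0.146)^1 + 15.2090/(1+0.146)^2 + 19.3459/(1+0.146)^3 + 24.6080/(1+0.146)^4 + 31.3014/(1+0.146)^5 + 378.1892/(1+0.146)^5 = 256.3024

£256.30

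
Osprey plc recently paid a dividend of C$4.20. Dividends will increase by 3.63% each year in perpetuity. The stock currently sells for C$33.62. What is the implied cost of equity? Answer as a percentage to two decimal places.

16.58%

Rearranging the constant-growth DDM: r = D₁/P₀ + g.
D₁ = 4.20 × (1 + 0.0363) = 4.3525.
r = 4.3525 / 33.62 + 0.0363 = 0.12946 + 0.0363 = 0.16576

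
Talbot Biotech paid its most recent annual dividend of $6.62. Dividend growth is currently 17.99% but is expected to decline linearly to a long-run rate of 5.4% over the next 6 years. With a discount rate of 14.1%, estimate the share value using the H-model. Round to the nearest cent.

H-model: P₀ = D₀[(1+g_L) + H(g_S−g_L)]/(r−g_L), with H = 6/2 = 3.
P₀ = 6.62 × [(1+0.054) + 3×(0.1799−0.054)] / (0.141−0.054)
   = 6.62 × 1.4317 / 0.087 = 108.9409

$108.94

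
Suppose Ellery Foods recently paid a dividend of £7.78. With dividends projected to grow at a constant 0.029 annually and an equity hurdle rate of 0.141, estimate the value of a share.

£71.48

Gordon growth model: P₀ = D₁/(r − g). D₁ = 7.78 × (1 + 0.029) = 8.0056.
P₀ = 8.0056 / (0.141 − 0.029) = 8.0056 / 0.112 = 71.4788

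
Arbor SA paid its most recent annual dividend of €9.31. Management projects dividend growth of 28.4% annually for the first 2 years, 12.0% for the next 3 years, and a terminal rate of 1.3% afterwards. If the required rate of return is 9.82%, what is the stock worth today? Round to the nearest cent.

€223.84

Three-stage DDM. Project D₁…D_5; terminal Gordon value at t=5 with g = 0.013; discount at r = 0.0982.
D_1 = 11.9540
D_2 = 15.3490
D_3 = 17.1909
D_4 = 19.2538
D_5 = 21.5642
TV_5 = 21.8446/(0.0982−0.013) = 256.3915
P₀ = Σ Dₜ/(1+r)ᵗ + TV_5/(1+r)^5 = 223.8359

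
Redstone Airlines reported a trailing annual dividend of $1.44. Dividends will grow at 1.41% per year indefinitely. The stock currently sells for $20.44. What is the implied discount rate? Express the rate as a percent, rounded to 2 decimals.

Rearranging the constant-growth DDM: r = D₁/P₀ + g.
D₁ = 1.44 × (1 + 0.0141) = 1.4603.
r = 1.4603 / 20.44 + 0.0141 = 0.07144 + 0.0141 = 0.08554

8.55%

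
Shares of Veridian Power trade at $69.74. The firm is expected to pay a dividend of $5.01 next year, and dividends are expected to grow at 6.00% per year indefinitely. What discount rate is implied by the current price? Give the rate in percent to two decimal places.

Rearranging the constant-growth DDM: r = D₁/P₀ + g.
r = 5.0100 / 69.74 + 0.06 = 0.07184 + 0.06 = 0.13184

13.18%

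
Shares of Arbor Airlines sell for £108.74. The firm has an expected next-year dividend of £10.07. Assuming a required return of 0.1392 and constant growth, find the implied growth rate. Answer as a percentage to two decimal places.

4.66%

From P₀ = D₁/(r − g), the implied growth is g = r − D₁/P₀.
g = 0.1392 − 10.07/108.74 = 0.1392 − 0.09261 = 0.04659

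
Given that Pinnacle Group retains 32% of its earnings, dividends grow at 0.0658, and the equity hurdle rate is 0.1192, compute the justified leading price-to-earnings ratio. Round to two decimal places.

Payout ratio b = 1 − 0.32 = 0.68.
Justified leading P/E = b/(r−g) = 0.68/(0.1192−0.0658) = 12.7341

12.73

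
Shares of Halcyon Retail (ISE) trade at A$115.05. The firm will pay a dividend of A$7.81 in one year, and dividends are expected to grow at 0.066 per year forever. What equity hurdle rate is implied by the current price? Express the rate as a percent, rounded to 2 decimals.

Rearranging the constant-growth DDM: r = D₁/P₀ + g.
r = 7.8100 / 115.05 + 0.066 = 0.06788 + 0.066 = 0.13388

13.39%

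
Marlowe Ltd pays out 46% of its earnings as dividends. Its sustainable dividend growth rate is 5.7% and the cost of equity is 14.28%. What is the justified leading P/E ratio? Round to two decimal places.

Justified leading P/E = b/(r−g) = 0.46/(0.1428−0.057) = 5.3613

5.36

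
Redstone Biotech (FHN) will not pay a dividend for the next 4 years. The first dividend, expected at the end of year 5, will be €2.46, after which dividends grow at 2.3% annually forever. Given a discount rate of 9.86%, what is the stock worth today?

€22.34

Deferred-dividend DDM. At t=4 the remaining stream is a growing perpetuity with first payment D_5 = 2.46.
V_4 = D_5/(r−g) = 2.46/(0.0986−0.023) = 32.5397
P₀ = V_4/(1+r)^4 = 32.5397/(1+0.0986)^4 = 22.3385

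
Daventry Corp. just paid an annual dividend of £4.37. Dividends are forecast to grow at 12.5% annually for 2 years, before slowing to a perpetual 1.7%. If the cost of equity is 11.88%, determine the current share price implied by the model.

£52.96

Two-stage DDM. Project D₁…D_2 at 0.125, terminal growth 0.017, discount at r = 0.1188.
D_1 = 4.9162
D_2 = 5.5308
Terminal value at t=2: TV = D_3/(r−g) = 5.6248/(0.1188−0.017) = 55.2535
P₀ = 4.9162/(1+0.1188)^1 + 5.5308/(1+0.1188)^2 + 55.2535/(1+0.1188)^2 = 52.9551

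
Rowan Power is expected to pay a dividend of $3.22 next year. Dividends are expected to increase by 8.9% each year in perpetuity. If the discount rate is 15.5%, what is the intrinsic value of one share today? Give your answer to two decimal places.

Gordon growth model: P₀ = D₁/(r − g), with D₁ = 3.22 given directly.
P₀ = 3.2200 / (0.155 − 0.089) = 3.2200 / 0.066 = 48.7879

$48.79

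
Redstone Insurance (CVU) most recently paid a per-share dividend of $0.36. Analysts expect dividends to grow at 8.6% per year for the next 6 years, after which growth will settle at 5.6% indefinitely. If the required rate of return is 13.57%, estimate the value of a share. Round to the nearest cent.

$5.50

Two-stage DDM. Project D₁…D_6 at 0.086, terminal growth 0.056, discount at r = 0.1357.
D_1 = 0.3910
D_2 = 0.4246
D_3 = 0.4611
D_4 = 0.5008
D_5 = 0.5438
D_6 = 0.5906
Terminal value at t=6: TV = D_7/(r−g) = 0.6237/(0.1357−0.056) = 7.8250
P₀ = 0.3910/(1+0.1357)^1 + 0.4246/(1+0.1357)^2 + 0.4611/(1+0.1357)^3 + 0.5008/(1+0.1357)^4 + 0.5438/(1+0.1357)^5 + 0.5906/(1+0.1357)^6 + 7.8250/(1+0.1357)^6 = 5.4990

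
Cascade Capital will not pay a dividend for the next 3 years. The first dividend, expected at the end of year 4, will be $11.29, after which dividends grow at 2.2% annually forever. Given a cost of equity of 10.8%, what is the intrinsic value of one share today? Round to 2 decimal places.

$96.51

Deferred-dividend DDM. At t=3 the remaining stream is a growing perpetuity with first payment D_4 = 11.29.
V_3 = D_4/(r−g) = 11.29/(0.108−0.022) = 131.2791
P₀ = V_3/(1+r)^3 = 131.2791/(1+0.108)^3 = 96.5109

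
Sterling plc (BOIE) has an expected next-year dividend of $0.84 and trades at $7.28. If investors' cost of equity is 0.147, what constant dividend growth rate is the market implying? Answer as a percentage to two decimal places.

3.16%

From P₀ = D₁/(r − g), the implied growth is g = r − D₁/P₀.
g = 0.147 − 0.84/7.28 = 0.147 − 0.11538 = 0.03162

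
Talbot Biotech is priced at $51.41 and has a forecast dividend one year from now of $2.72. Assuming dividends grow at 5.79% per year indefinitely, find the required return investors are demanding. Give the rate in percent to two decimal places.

11.08%

Rearranging the constant-growth DDM: r = D₁/P₀ + g.
r = 2.7200 / 51.41 + 0.0579 = 0.05291 + 0.0579 = 0.11081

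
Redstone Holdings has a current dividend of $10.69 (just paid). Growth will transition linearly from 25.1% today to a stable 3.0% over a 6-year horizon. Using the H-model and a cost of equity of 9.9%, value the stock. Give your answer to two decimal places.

H-model: P₀ = D₀[(1+g_L) + H(g_S−g_L)]/(r−g_L), with H = 6/2 = 3.
P₀ = 10.69 × [(1+0.03) + 3×(0.251−0.03)] / (0.099−0.03)
   = 10.69 × 1.6930 / 0.069 = 262.2923

$262.29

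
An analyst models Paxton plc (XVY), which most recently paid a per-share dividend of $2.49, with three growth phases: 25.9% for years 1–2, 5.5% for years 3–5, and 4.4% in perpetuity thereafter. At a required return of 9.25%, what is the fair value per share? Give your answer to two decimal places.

Three-stage DDM. Project D₁…D_5; terminal Gordon value at t=5 with g = 0.044; discount at r = 0.0925.
D_1 = 3.1349
D_2 = 3.9469
D_3 = 4.1639
D_4 = 4.3929
D_5 = 4.6346
TV_5 = 4.8385/(0.0925−0.044) = 99.7624
P₀ = Σ Dₜ/(1+r)ᵗ + TV_5/(1+r)^5 = 79.5313

$79.53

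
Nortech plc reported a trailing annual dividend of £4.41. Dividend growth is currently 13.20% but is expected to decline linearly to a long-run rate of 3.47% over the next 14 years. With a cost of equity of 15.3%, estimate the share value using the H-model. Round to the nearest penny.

H-model: P₀ = D₀[(1+g_L) + H(g_S−g_L)]/(r−g_L), with H = 14/2 = 7.
P₀ = 4.41 × [(1+0.0347) + 7×(0.132−0.0347)] / (0.153−0.0347)
   = 4.41 × 1.7158 / 0.1183 = 63.9618

£63.96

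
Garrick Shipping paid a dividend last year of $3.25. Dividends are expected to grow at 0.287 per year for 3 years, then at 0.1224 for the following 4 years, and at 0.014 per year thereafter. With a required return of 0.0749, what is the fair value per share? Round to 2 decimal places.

$149.44

Three-stage DDM. Project D₁…D_7; terminal Gordon value at t=7 with g = 0.014; discount at r = 0.0749.
D_1 = 4.1827
D_2 = 5.3832
D_3 = 6.9282
D_4 = 7.7762
D_5 = 8.7280
D_6 = 9.7963
D_7 = 10.9954
TV_7 = 11.1493/(0.0749−0.014) = 183.0755
P₀ = Σ Dₜ/(1+r)ᵗ + TV_7/(1+r)^7 = 149.4408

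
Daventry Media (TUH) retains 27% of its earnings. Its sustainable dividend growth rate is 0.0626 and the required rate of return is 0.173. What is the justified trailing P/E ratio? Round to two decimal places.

7.03

Payout ratio b = 1 − 0.27 = 0.73.
Justified trailing P/E = b(1+g)/(r−g) = 0.73×(1+0.0626)/(0.173−0.0626) = 7.0263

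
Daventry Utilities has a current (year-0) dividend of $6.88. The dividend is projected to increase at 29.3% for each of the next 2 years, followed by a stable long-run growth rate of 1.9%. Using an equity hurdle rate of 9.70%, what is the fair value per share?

$142.54

Two-stage DDM. Project D₁…D_2 at 0.293, terminal growth 0.019, discount at r = 0.097.
D_1 = 8.8958
D_2 = 11.5023
Terminal value at t=2: TV = D_3/(r−g) = 11.7209/(0.097−0.019) = 150.2675
P₀ = 8.8958/(1+0.097)^1 + 11.5023/(1+0.097)^2 + 150.2675/(1+0.097)^2 = 142.5355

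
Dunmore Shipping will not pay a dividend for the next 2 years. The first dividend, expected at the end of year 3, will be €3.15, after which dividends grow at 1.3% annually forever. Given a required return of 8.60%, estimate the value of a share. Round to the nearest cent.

€36.59

Deferred-dividend DDM. At t=2 the remaining stream is a growing perpetuity with first payment D_3 = 3.15.
V_2 = D_3/(r−g) = 3.15/(0.086−0.013) = 43.1507
P₀ = V_2/(1+r)^2 = 43.1507/(1+0.086)^2 = 36.5871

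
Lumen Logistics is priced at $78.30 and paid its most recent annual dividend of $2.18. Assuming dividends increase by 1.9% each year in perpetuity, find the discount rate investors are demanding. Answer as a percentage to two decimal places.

Rearranging the constant-growth DDM: r = D₁/P₀ + g.
D₁ = 2.18 × (1 + 0.019) = 2.2214.
r = 2.2214 / 78.30 + 0.019 = 0.02837 + 0.019 = 0.04737

4.74%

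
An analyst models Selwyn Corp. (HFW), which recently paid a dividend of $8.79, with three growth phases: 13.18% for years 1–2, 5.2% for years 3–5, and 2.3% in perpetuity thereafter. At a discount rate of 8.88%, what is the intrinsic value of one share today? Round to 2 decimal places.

$178.44

Three-stage DDM. Project D₁…D_5; terminal Gordon value at t=5 with g = 0.023; discount at r = 0.0888.
D_1 = 9.9485
D_2 = 11.2597
D_3 = 11.8452
D_4 = 12.4612
D_5 = 13.1092
TV_5 = 13.4107/(0.0888−0.023) = 203.8099
P₀ = Σ Dₜ/(1+r)ᵗ + TV_5/(1+r)^5 = 178.4400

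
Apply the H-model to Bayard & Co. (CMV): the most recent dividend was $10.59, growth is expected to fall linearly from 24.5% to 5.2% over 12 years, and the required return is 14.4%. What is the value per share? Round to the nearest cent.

H-model: P₀ = D₀[(1+g_L) + H(g_S−g_L)]/(r−g_L), with H = 12/2 = 6.
P₀ = 10.59 × [(1+0.052) + 6×(0.245−0.052)] / (0.144−0.052)
   = 10.59 × 2.2100 / 0.092 = 254.3902

$254.39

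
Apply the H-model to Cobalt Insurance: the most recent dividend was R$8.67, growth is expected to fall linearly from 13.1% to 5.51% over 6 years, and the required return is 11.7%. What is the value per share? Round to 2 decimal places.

H-model: P₀ = D₀[(1+g_L) + H(g_S−g_L)]/(r−g_L), with H = 6/2 = 3.
P₀ = 8.67 × [(1+0.0551) + 3×(0.131−0.0551)] / (0.117−0.0551)
   = 8.67 × 1.2828 / 0.0619 = 179.6749

R$179.67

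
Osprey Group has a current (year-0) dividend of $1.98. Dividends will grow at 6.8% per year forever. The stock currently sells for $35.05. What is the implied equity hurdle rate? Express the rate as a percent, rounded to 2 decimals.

12.83%

Rearranging the constant-growth DDM: r = D₁/P₀ + g.
D₁ = 1.98 × (1 + 0.068) = 2.1146.
r = 2.1146 / 35.05 + 0.068 = 0.06033 + 0.068 = 0.12833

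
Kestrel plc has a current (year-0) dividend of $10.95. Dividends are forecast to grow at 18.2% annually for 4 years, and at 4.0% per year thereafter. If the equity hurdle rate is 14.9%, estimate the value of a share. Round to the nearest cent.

$164.04

Two-stage DDM. Project D₁…D_4 at 0.182, terminal growth 0.04, discount at r = 0.149.
D_1 = 12.9429
D_2 = 15.2985
D_3 = 18.0828
D_4 = 21.3739
Terminal value at t=4: TV = D_5/(r−g) = 22.2289/(0.149−0.04) = 203.9346
P₀ = 12.9429/(1+0.149)^1 + 15.2985/(1+0.149)^2 + 18.0828/(1+0.149)^3 + 21.3739/(1+0.149)^4 + 203.9346/(1+0.149)^4 = 164.0432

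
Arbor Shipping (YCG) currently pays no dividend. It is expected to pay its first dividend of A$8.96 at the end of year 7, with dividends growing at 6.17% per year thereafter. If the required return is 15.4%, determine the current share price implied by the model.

A$41.10

Deferred-dividend DDM. At t=6 the remaining stream is a growing perpetuity with first payment D_7 = 8.96.
V_6 = D_7/(r−g) = 8.96/(0.154−0.0617) = 97.0748
P₀ = V_6/(1+r)^6 = 97.0748/(1+0.154)^6 = 41.1028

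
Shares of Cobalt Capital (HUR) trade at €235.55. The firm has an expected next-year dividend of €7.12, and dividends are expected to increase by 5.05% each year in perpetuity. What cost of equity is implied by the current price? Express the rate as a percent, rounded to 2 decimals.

8.07%

Rearranging the constant-growth DDM: r = D₁/P₀ + g.
r = 7.1200 / 235.55 + 0.0505 = 0.03023 + 0.0505 = 0.08073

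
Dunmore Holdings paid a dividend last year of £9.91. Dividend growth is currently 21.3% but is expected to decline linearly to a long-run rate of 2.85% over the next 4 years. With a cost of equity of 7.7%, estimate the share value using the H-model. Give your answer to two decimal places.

H-model: P₀ = D₀[(1+g_L) + H(g_S−g_L)]/(r−g_L), with H = 4/2 = 2.
P₀ = 9.91 × [(1+0.0285) + 2×(0.213−0.0285)] / (0.077−0.0285)
   = 9.91 × 1.3975 / 0.0485 = 285.5510

£285.55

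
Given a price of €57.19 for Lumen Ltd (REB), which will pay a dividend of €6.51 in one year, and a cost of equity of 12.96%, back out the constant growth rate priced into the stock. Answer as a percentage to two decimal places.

1.58%

From P₀ = D₁/(r − g), the implied growth is g = r − D₁/P₀.
g = 0.1296 − 6.51/57.19 = 0.1296 − 0.11383 = 0.01577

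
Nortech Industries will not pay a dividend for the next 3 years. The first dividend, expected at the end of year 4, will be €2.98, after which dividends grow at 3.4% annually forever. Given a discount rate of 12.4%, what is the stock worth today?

€23.32

Deferred-dividend DDM. At t=3 the remaining stream is a growing perpetuity with first payment D_4 = 2.98.
V_3 = D_4/(r−g) = 2.98/(0.124−0.034) = 33.1111
P₀ = V_3/(1+r)^3 = 33.1111/(1+0.124)^3 = 23.3171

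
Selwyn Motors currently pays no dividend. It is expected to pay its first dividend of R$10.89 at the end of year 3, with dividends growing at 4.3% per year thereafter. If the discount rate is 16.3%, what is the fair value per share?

Deferred-dividend DDM. At t=2 the remaining stream is a growing perpetuity with first payment D_3 = 10.89.
V_2 = D_3/(r−g) = 10.89/(0.163−0.043) = 90.7500
P₀ = V_2/(1+r)^2 = 90.7500/(1+0.163)^2 = 67.0945

R$67.09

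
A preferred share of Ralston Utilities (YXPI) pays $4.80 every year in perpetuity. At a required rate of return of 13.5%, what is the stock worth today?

Zero-growth DDM (perpetuity): P₀ = D/r = 4.80 / 0.135 = 35.5556

$35.56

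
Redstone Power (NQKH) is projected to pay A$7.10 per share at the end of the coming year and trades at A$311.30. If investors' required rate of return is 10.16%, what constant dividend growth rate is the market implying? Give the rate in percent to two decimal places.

From P₀ = D₁/(r − g), the implied growth is g = r − D₁/P₀.
g = 0.1016 − 7.10/311.30 = 0.1016 − 0.02281 = 0.07879

7.88%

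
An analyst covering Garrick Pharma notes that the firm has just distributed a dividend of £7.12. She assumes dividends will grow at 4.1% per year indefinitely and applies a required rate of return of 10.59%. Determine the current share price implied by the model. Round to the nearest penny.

Gordon growth model: P₀ = D₁/(r − g). D₁ = 7.12 × (1 + 0.041) = 7.4119.
P₀ = 7.4119 / (0.1059 − 0.041) = 7.4119 / 0.0649 = 114.2052

£114.21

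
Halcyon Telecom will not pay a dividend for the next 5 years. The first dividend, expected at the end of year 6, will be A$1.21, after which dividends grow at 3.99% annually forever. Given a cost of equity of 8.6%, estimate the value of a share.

A$17.38

Deferred-dividend DDM. At t=5 the remaining stream is a growing perpetuity with first payment D_6 = 1.21.
V_5 = D_6/(r−g) = 1.21/(0.086−0.0399) = 26.2473
P₀ = V_5/(1+r)^5 = 26.2473/(1+0.086)^5 = 17.3754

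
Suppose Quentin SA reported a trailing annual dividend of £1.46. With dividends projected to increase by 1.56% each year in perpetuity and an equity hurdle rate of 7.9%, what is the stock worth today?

Gordon growth model: P₀ = D₁/(r − g). D₁ = 1.46 × (1 + 0.0156) = 1.4828.
P₀ = 1.4828 / (0.079 − 0.0156) = 1.4828 / 0.0634 = 23.3876

£23.39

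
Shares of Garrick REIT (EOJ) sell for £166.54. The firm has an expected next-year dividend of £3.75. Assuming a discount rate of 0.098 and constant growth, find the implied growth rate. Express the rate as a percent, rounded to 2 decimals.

From P₀ = D₁/(r − g), the implied growth is g = r − D₁/P₀.
g = 0.098 − 3.75/166.54 = 0.098 − 0.02252 = 0.07548

7.55%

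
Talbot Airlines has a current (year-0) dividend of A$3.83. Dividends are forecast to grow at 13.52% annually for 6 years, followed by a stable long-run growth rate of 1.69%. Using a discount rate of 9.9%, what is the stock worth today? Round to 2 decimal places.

Two-stage DDM. Project D₁…D_6 at 0.1352, terminal growth 0.0169, discount at r = 0.099.
D_1 = 4.3478
D_2 = 4.9356
D_3 = 5.6029
D_4 = 6.3605
D_5 = 7.2204
D_6 = 8.1966
Terminal value at t=6: TV = D_7/(r−g) = 8.3351/(0.099−0.0169) = 101.5239
P₀ = 4.3478/(1+0.099)^1 + 4.9356/(1+0.099)^2 + 5.6029/(1+0.099)^3 + 6.3605/(1+0.099)^4 + 7.2204/(1+0.099)^5 + 8.1966/(1+0.099)^6 + 101.5239/(1+0.099)^6 = 83.4008

A$83.40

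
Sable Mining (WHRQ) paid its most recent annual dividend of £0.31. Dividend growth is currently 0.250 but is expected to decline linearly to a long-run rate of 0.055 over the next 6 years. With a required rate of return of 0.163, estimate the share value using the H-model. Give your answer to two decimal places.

H-model: P₀ = D₀[(1+g_L) + H(g_S−g_L)]/(r−g_L), with H = 6/2 = 3.
P₀ = 0.31 × [(1+0.055) + 3×(0.25−0.055)] / (0.163−0.055)
   = 0.31 × 1.6400 / 0.108 = 4.7074

£4.71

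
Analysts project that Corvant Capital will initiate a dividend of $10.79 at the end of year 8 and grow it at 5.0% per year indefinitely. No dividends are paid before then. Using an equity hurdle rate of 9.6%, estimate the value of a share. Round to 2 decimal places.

$123.48

Deferred-dividend DDM. At t=7 the remaining stream is a growing perpetuity with first payment D_8 = 10.79.
V_7 = D_8/(r−g) = 10.79/(0.096−0.05) = 234.5652
P₀ = V_7/(1+r)^7 = 234.5652/(1+0.096)^7 = 123.4780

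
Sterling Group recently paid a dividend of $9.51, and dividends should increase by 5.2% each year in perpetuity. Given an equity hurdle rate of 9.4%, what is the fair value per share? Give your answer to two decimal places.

Gordon growth model: P₀ = D₁/(r − g). D₁ = 9.51 × (1 + 0.052) = 10.0045.
P₀ = 10.0045 / (0.094 − 0.052) = 10.0045 / 0.042 = 238.2029

$238.20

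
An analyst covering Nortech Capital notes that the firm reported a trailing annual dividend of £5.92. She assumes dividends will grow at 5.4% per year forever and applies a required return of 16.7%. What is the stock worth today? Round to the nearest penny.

£55.22

Gordon growth model: P₀ = D₁/(r − g). D₁ = 5.92 × (1 + 0.054) = 6.2397.
P₀ = 6.2397 / (0.167 − 0.054) = 6.2397 / 0.113 = 55.2184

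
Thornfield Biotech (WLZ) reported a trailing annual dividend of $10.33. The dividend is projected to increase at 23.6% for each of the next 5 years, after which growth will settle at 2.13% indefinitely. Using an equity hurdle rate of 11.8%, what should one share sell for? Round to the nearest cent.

$250.68

Two-stage DDM. Project D₁…D_5 at 0.236, terminal growth 0.0213, discount at r = 0.118.
D_1 = 12.7679
D_2 = 15.7811
D_3 = 19.5054
D_4 = 24.1087
D_5 = 29.7984
Terminal value at t=5: TV = D_6/(r−g) = 30.4331/(0.118−0.0213) = 314.7165
P₀ = 12.7679/(1+0.118)^1 + 15.7811/(1+0.118)^2 + 19.5054/(1+0.118)^3 + 24.1087/(1+0.118)^4 + 29.7984/(1+0.118)^5 + 314.7165/(1+0.118)^5 = 250.6774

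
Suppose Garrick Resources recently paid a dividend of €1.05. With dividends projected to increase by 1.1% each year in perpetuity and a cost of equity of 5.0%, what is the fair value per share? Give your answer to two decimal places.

Gordon growth model: P₀ = D₁/(r − g). D₁ = 1.05 × (1 + 0.011) = 1.0615.
P₀ = 1.0615 / (0.05 − 0.011) = 1.0615 / 0.039 = 27.2192

€27.22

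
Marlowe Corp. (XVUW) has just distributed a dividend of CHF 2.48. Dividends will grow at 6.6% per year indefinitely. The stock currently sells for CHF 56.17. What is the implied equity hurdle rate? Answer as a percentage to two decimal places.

Rearranging the constant-growth DDM: r = D₁/P₀ + g.
D₁ = 2.48 × (1 + 0.066) = 2.6437.
r = 2.6437 / 56.17 + 0.066 = 0.04707 + 0.066 = 0.11307

11.31%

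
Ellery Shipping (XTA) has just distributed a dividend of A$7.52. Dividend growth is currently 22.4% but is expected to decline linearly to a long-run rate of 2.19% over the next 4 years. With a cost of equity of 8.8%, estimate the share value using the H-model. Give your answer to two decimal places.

H-model: P₀ = D₀[(1+g_L) + H(g_S−g_L)]/(r−g_L), with H = 4/2 = 2.
P₀ = 7.52 × [(1+0.0219) + 2×(0.224−0.0219)] / (0.088−0.0219)
   = 7.52 × 1.4261 / 0.0661 = 162.2431

A$162.24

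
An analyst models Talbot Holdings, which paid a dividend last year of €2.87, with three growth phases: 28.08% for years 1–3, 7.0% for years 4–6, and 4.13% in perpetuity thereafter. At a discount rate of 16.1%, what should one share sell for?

€46.59

Three-stage DDM. Project D₁…D_6; terminal Gordon value at t=6 with g = 0.0413; discount at r = 0.161.
D_1 = 3.6759
D_2 = 4.7081
D_3 = 6.0301
D_4 = 6.4522
D_5 = 6.9039
D_6 = 7.3872
TV_6 = 7.6922/(0.161−0.0413) = 64.2627
P₀ = Σ Dₜ/(1+r)ᵗ + TV_6/(1+r)^6 = 46.5929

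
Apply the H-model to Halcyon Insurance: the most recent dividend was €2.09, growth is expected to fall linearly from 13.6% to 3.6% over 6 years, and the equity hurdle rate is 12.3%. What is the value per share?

€32.09

H-model: P₀ = D₀[(1+g_L) + H(g_S−g_L)]/(r−g_L), with H = 6/2 = 3.
P₀ = 2.09 × [(1+0.036) + 3×(0.136−0.036)] / (0.123−0.036)
   = 2.09 × 1.3360 / 0.087 = 32.0947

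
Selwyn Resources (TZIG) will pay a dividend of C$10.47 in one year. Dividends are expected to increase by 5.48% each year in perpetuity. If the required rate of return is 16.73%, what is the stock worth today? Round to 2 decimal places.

Gordon growth model: P₀ = D₁/(r − g), with D₁ = 10.47 given directly.
P₀ = 10.4700 / (0.1673 − 0.0548) = 10.4700 / 0.1125 = 93.0667

C$93.07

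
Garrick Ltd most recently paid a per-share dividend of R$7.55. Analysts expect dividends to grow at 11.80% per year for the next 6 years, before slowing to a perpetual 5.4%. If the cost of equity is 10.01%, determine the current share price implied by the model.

R$238.12

Two-stage DDM. Project D₁…D_6 at 0.118, terminal growth 0.054, discount at r = 0.1001.
D_1 = 8.4409
D_2 = 9.4369
D_3 = 10.5505
D_4 = 11.7954
D_5 = 13.1873
D_6 = 14.7434
Terminal value at t=6: TV = D_7/(r−g) = 15.5395/(0.1001−0.054) = 337.0835
P₀ = 8.4409/(1+0.1001)^1 + 9.4369/(1+0.1001)^2 + 10.5505/(1+0.1001)^3 + 11.7954/(1+0.1001)^4 + 13.1873/(1+0.1001)^5 + 14.7434/(1+0.1001)^6 + 337.0835/(1+0.1001)^6 = 238.1220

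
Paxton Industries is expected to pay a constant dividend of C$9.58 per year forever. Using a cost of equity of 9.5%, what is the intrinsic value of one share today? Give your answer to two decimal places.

C$100.84

Zero-growth DDM (perpetuity): P₀ = D/r = 9.58 / 0.095 = 100.8421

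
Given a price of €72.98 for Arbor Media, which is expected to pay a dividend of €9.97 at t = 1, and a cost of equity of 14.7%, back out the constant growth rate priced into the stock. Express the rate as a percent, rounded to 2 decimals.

From P₀ = D₁/(r − g), the implied growth is g = r − D₁/P₀.
g = 0.147 − 9.97/72.98 = 0.147 − 0.13661 = 0.01039

1.04%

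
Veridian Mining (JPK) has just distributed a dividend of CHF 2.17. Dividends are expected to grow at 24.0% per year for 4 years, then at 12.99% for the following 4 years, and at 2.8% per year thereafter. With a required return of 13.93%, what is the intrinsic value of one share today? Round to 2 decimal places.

Three-stage DDM. Project D₁…D_8; terminal Gordon value at t=8 with g = 0.028; discount at r = 0.1393.
D_1 = 2.6908
D_2 = 3.3366
D_3 = 4.1374
D_4 = 5.1303
D_5 = 5.7968
D_6 = 6.5498
D_7 = 7.4006
D_8 = 8.3619
TV_8 = 8.5961/(0.1393−0.028) = 77.2333
P₀ = Σ Dₜ/(1+r)ᵗ + TV_8/(1+r)^8 = 49.9144

CHF 49.91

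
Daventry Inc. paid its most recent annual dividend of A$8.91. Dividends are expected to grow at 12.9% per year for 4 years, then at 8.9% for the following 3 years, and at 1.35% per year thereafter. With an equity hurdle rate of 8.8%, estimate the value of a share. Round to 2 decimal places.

A$211.11

Three-stage DDM. Project D₁…D_7; terminal Gordon value at t=7 with g = 0.0135; discount at r = 0.088.
D_1 = 10.0594
D_2 = 11.3571
D_3 = 12.8221
D_4 = 14.4762
D_5 = 15.7645
D_6 = 17.1676
D_7 = 18.6955
TV_7 = 18.9479/(0.088−0.0135) = 254.3341
P₀ = Σ Dₜ/(1+r)ᵗ + TV_7/(1+r)^7 = 211.1059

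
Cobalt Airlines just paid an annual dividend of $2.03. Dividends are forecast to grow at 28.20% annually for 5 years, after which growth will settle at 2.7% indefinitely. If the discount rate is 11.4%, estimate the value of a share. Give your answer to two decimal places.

Two-stage DDM. Project D₁…D_5 at 0.282, terminal growth 0.027, discount at r = 0.114.
D_1 = 2.6025
D_2 = 3.3364
D_3 = 4.2772
D_4 = 5.4834
D_5 = 7.0297
Terminal value at t=5: TV = D_6/(r−g) = 7.2195/(0.114−0.027) = 82.9827
P₀ = 2.6025/(1+0.114)^1 + 3.3364/(1+0.114)^2 + 4.2772/(1+0.114)^3 + 5.4834/(1+0.114)^4 + 7.0297/(1+0.114)^5 + 82.9827/(1+0.114)^5 = 64.1447

$64.14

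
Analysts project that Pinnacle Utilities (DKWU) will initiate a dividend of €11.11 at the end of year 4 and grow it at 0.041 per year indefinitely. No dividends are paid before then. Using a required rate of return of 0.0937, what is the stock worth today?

Deferred-dividend DDM. At t=3 the remaining stream is a growing perpetuity with first payment D_4 = 11.11.
V_3 = D_4/(r−g) = 11.11/(0.0937−0.041) = 210.8159
P₀ = V_3/(1+r)^3 = 210.8159/(1+0.0937)^3 = 161.1420

€161.14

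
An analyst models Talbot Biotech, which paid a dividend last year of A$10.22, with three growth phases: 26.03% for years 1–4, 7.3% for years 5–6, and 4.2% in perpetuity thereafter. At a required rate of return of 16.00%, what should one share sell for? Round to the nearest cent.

Three-stage DDM. Project D₁…D_6; terminal Gordon value at t=6 with g = 0.042; discount at r = 0.16.
D_1 = 12.8803
D_2 = 16.2330
D_3 = 20.4584
D_4 = 25.7838
D_5 = 27.6660
D_6 = 29.6856
TV_6 = 30.9324/(0.16−0.042) = 262.1391
P₀ = Σ Dₜ/(1+r)ᵗ + TV_6/(1+r)^6 = 183.4638

A$183.46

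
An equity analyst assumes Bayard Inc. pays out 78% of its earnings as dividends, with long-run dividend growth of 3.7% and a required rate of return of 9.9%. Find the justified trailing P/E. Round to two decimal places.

13.05

Justified trailing P/E = b(1+g)/(r−g) = 0.78×(1+0.037)/(0.099−0.037) = 13.0461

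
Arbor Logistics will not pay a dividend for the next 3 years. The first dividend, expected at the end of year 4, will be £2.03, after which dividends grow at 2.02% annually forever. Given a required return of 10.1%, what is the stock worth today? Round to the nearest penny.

£18.82

Deferred-dividend DDM. At t=3 the remaining stream is a growing perpetuity with first payment D_4 = 2.03.
V_3 = D_4/(r−g) = 2.03/(0.101−0.0202) = 25.1238
P₀ = V_3/(1+r)^3 = 25.1238/(1+0.101)^3 = 18.8245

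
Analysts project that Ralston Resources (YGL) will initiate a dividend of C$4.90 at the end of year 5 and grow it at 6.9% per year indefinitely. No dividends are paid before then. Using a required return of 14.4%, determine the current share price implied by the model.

Deferred-dividend DDM. At t=4 the remaining stream is a growing perpetuity with first payment D_5 = 4.90.
V_4 = D_5/(r−g) = 4.90/(0.144−0.069) = 65.3333
P₀ = V_4/(1+r)^4 = 65.3333/(1+0.144)^4 = 38.1444

C$38.14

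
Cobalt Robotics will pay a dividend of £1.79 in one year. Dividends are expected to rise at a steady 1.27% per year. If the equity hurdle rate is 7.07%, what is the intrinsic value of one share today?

£30.86

Gordon growth model: P₀ = D₁/(r − g), with D₁ = 1.79 given directly.
P₀ = 1.7900 / (0.0707 − 0.0127) = 1.7900 / 0.058 = 30.8621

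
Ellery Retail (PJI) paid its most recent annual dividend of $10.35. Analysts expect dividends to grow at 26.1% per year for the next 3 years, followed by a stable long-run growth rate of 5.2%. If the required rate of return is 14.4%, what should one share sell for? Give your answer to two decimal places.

Two-stage DDM. Project D₁…D_3 at 0.261, terminal growth 0.052, discount at r = 0.144.
D_1 = 13.0514
D_2 = 16.4578
D_3 = 20.7532
Terminal value at t=3: TV = D_4/(r−g) = 21.8324/(0.144−0.052) = 237.3086
P₀ = 13.0514/(1+0.144)^1 + 16.4578/(1+0.144)^2 + 20.7532/(1+0.144)^3 + 237.3086/(1+0.144)^3 = 196.3475

$196.35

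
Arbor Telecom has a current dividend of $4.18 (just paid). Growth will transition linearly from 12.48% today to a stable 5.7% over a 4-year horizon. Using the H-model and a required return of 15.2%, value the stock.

H-model: P₀ = D₀[(1+g_L) + H(g_S−g_L)]/(r−g_L), with H = 4/2 = 2.
P₀ = 4.18 × [(1+0.057) + 2×(0.1248−0.057)] / (0.152−0.057)
   = 4.18 × 1.1926 / 0.095 = 52.4744

$52.47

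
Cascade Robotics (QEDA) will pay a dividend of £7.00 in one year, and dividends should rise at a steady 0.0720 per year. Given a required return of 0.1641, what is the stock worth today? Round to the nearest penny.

Gordon growth model: P₀ = D₁/(r − g), with D₁ = 7.00 given directly.
P₀ = 7.0000 / (0.1641 − 0.072) = 7.0000 / 0.0921 = 76.0043

£76.00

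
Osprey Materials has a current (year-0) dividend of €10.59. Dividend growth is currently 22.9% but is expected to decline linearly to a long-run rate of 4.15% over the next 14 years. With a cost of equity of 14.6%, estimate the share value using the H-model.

H-model: P₀ = D₀[(1+g_L) + H(g_S−g_L)]/(r−g_L), with H = 14/2 = 7.
P₀ = 10.59 × [(1+0.0415) + 7×(0.229−0.0415)] / (0.146−0.0415)
   = 10.59 × 2.3540 / 0.1045 = 238.5537

€238.55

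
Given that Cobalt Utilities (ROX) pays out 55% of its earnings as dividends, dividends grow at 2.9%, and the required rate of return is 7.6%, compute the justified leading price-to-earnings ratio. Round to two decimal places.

11.70

Justified leading P/E = b/(r−g) = 0.55/(0.076−0.029) = 11.7021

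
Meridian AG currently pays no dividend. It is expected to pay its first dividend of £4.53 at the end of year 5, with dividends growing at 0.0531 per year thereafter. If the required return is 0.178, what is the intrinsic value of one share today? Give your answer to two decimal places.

£18.83

Deferred-dividend DDM. At t=4 the remaining stream is a growing perpetuity with first payment D_5 = 4.53.
V_4 = D_5/(r−g) = 4.53/(0.178−0.0531) = 36.2690
P₀ = V_4/(1+r)^4 = 36.2690/(1+0.178)^4 = 18.8345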